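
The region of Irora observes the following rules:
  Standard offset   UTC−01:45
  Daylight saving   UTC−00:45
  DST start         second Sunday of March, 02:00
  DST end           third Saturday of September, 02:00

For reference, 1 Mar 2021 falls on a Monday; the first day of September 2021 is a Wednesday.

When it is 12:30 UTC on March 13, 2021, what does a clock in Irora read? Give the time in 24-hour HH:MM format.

10:45

1 March 2021 is a Monday, so the first Sunday is March 7 and the second is March 14.
1 September 2021 is a Wednesday, so the first Saturday is September 4 and the third is September 18.
At the standard offset (UTC−01:45), 12:30 UTC − 1h45m = 10:45 Irora standard time.
Daylight saving runs 14 March – 18 September; the standard-time date in Irora, March 13, 2021, is outside that window, so Irora is on standard time at UTC−01:45.
12:30 UTC − 1h45m = 10:45 local.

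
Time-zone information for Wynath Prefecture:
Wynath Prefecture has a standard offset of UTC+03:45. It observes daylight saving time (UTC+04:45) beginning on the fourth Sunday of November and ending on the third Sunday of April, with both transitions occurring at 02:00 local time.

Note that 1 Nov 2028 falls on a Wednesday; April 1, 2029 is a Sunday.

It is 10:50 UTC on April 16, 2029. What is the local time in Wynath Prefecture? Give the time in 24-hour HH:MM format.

14:35

1 November 2028 is a Wednesday, so the first Sunday is November 5 and the fourth is November 26.
1 April 2029 is a Sunday, so the first Sunday is April 1 and the third is April 15.
At the standard offset (UTC+03:45), 10:50 UTC + 3h45m = 14:35 Wynath Prefecture standard time.
The standard-time date in Wynath Prefecture, April 16, 2029, is outside the daylight-saving period (26 November 2028 – 15 April 2029), so Wynath Prefecture is on standard time, UTC+03:45.
10:50 UTC + 3h45m = 14:35 local.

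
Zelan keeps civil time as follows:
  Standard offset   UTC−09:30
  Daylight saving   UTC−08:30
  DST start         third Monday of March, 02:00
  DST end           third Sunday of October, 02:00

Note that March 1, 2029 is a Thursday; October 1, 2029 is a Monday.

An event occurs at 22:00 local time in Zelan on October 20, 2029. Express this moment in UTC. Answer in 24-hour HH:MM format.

1 March 2029 is a Thursday, so the first Monday is March 5 and the third is March 19.
1 October 2029 is a Monday, so the first Sunday is October 7 and the third is October 21.
Daylight saving runs 19 March – 21 October; October 20, 2029 is inside that window, so Zelan is at UTC−08:30.
22:00 local + 8h30m = 06:30 UTC (rolling into the next day, 21 October 2029).

06:30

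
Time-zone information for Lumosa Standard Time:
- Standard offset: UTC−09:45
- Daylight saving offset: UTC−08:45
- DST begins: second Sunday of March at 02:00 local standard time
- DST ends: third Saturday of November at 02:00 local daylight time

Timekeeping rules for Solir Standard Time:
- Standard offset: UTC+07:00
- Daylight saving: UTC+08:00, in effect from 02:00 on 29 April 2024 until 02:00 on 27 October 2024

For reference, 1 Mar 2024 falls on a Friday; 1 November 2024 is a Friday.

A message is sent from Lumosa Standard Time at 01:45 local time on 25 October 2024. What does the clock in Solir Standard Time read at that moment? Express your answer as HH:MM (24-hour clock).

18:30

1 March 2024 is a Friday, so the first Sunday is March 3 and the second is March 10.
1 November 2024 is a Friday, so the first Saturday is November 2 and the third is November 16.
25 October 2024 lies within the daylight-saving period (10 March – 16 November), so Lumosa Standard Time is on daylight time, UTC−08:45.
01:45 Lumosa Standard Time + 8h45m = 10:30 UTC.
At the standard offset (UTC+07:00), 10:30 UTC + 7h = 17:30 Solir Standard Time standard time.
The standard-time date in Solir Standard Time, 25 October 2024, lies within the daylight-saving period (29 April – 27 October), so Solir Standard Time is on daylight time, UTC+08:00.
10:30 UTC + 8h = 18:30 Solir Standard Time.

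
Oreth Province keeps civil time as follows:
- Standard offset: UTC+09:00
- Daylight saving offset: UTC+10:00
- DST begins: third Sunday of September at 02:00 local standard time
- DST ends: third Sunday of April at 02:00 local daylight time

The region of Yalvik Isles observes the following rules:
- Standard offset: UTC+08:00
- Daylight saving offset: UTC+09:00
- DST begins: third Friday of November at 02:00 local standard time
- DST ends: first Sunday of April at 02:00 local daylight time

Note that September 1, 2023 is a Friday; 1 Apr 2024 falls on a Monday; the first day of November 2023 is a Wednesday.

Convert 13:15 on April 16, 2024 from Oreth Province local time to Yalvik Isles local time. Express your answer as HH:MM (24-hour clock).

11:15

1 September 2023 is a Friday, so the first Sunday is September 3 and the third is September 17.
1 April 2024 is a Monday, so the first Sunday is April 7 and the third is April 21.
April 16, 2024 lies within the daylight-saving period (17 September 2023 – 21 April 2024), so Oreth Province is on daylight time, UTC+10:00.
13:15 Oreth Province − 10h = 03:15 UTC.
1 November 2023 is a Wednesday, so the first Friday is November 3 and the third is November 17.
1 April 2024 is a Monday, so the first Sunday is April 7.
At the standard offset (UTC+08:00), 03:15 UTC + 8h = 11:15 Yalvik Isles standard time.
The standard-time date in Yalvik Isles, April 16, 2024, is outside the daylight-saving period (17 November 2023 – 7 April 2024), so Yalvik Isles is on standard time, UTC+08:00.
03:15 UTC + 8h = 11:15 Yalvik Isles.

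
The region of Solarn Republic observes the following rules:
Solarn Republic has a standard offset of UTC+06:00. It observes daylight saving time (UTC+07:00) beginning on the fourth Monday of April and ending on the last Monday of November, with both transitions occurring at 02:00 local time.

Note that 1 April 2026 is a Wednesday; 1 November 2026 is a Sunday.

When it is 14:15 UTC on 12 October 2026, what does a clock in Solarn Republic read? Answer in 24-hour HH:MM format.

1 April 2026 is a Wednesday, so the first Monday is April 6 and the fourth is April 27.
1 November 2026 is a Sunday, so Mondays fall on 2, 9, 16, 23, 30; the last is November 30.
At the standard offset (UTC+06:00), 14:15 UTC + 6h = 20:15 Solarn Republic standard time.
The standard-time date in Solarn Republic, 12 October 2026, falls between 27 April and 30 November, so daylight saving is in effect and Solarn Republic is at UTC+07:00.
14:15 UTC + 7h = 21:15 local.

21:15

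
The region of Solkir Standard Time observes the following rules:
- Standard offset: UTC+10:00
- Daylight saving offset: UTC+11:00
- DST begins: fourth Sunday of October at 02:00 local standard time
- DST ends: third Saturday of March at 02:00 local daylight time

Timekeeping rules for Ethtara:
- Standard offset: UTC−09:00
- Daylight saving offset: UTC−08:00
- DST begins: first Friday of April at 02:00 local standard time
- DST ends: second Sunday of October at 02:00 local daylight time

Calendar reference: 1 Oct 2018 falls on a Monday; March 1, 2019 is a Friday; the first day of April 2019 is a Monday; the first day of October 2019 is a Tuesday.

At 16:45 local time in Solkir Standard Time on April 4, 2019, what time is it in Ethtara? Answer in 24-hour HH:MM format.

1 October 2018 is a Monday, so the first Sunday is October 7 and the fourth is October 28.
1 March 2019 is a Friday, so the first Saturday is March 2 and the third is March 16.
April 4, 2019 is outside the daylight-saving period (28 October 2018 – 16 March 2019), so Solkir Standard Time is on standard time, UTC+10:00.
16:45 Solkir Standard Time − 10h = 06:45 UTC.
1 April 2019 is a Monday, so the first Friday is April 5.
1 October 2019 is a Tuesday, so the first Sunday is October 6 and the second is October 13.
At the standard offset (UTC−09:00), 06:45 UTC − 9h = 21:45 Ethtara standard time (rolling into the previous day, 3 April 2019).
The standard-time date in Ethtara, April 3, 2019, is outside the daylight-saving period (5 April – 13 October), so Ethtara is on standard time, UTC−09:00.
06:45 UTC − 9h = 21:45 Ethtara (rolling into the previous day, 3 April 2019).

21:45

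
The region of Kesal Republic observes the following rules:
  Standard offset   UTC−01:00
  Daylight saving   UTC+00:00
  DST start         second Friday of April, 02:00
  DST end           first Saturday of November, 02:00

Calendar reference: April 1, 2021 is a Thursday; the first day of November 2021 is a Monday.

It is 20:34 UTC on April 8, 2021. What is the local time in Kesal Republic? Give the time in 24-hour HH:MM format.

1 April 2021 is a Thursday, so the first Friday is April 2 and the second is April 9.
1 November 2021 is a Monday, so the first Saturday is November 6.
At the standard offset (UTC−01:00), 20:34 UTC − 1h = 19:34 Kesal Republic standard time.
Daylight saving runs 9 April – 6 November; the standard-time date in Kesal Republic, April 8, 2021, is outside that window, so Kesal Republic is on standard time at UTC−01:00.
20:34 UTC − 1h = 19:34 local.

19:34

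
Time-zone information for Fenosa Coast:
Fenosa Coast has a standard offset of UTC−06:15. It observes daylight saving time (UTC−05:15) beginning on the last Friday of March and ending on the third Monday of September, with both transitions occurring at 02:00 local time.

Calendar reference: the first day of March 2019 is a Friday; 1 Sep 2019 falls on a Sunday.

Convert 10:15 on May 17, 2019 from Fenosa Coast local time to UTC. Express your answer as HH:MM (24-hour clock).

1 March 2019 is a Friday, so Fridays fall on 1, 8, 15, 22, 29; the last is March 29.
1 September 2019 is a Sunday, so the first Monday is September 2 and the third is September 16.
Daylight saving runs 29 March – 16 September; May 17, 2019 is inside that window, so Fenosa Coast is at UTC−05:15.
10:15 local + 5h15m = 15:30 UTC.

15:30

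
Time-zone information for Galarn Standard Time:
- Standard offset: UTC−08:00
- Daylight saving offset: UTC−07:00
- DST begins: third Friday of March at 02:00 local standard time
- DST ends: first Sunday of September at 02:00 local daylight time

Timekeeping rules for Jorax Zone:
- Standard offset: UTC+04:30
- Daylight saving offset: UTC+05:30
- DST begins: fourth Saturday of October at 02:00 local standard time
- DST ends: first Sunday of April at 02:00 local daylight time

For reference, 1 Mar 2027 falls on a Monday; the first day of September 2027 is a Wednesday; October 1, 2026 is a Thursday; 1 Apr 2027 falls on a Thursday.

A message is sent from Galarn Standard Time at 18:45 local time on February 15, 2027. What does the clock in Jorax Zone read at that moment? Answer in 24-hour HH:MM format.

1 March 2027 is a Monday, so the first Friday is March 5 and the third is March 19.
1 September 2027 is a Wednesday, so the first Sunday is September 5.
February 15, 2027 does not fall between 19 March and 5 September, so daylight saving is not in effect and Galarn Standard Time is at UTC−08:00.
18:45 Galarn Standard Time + 8h = 02:45 UTC (rolling into the next day, 16 February 2027).
1 October 2026 is a Thursday, so the first Saturday is October 3 and the fourth is October 24.
1 April 2027 is a Thursday, so the first Sunday is April 4.
At the standard offset (UTC+04:30), 02:45 UTC + 4h30m = 07:15 Jorax Zone standard time.
The standard-time date in Jorax Zone, February 16, 2027, falls between 24 October 2026 and 4 April 2027, so daylight saving is in effect and Jorax Zone is at UTC+05:30.
02:45 UTC + 5h30m = 08:15 Jorax Zone.

08:15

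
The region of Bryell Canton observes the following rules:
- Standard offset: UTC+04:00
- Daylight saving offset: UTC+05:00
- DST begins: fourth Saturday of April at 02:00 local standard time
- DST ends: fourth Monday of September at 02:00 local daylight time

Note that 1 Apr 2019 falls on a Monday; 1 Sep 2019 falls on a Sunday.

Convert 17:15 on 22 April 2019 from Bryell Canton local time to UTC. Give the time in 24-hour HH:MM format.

1 April 2019 is a Monday, so the first Saturday is April 6 and the fourth is April 27.
1 September 2019 is a Sunday, so the first Monday is September 2 and the fourth is September 23.
22 April 2019 does not fall between 27 April and 23 September, so daylight saving is not in effect and Bryell Canton is at UTC+04:00.
17:15 local − 4h = 13:15 UTC.

13:15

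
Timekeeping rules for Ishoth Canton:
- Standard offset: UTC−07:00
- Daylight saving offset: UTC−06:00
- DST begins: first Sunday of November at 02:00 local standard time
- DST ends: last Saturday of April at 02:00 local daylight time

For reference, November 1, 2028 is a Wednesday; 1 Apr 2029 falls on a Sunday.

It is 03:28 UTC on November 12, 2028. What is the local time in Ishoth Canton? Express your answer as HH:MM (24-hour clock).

1 November 2028 is a Wednesday, so the first Sunday is November 5.
1 April 2029 is a Sunday, so Saturdays fall on 7, 14, 21, 28; the last is April 28.
At the standard offset (UTC−07:00), 03:28 UTC − 7h = 20:28 Ishoth Canton standard time (rolling into the previous day, 11 November 2028).
The standard-time date in Ishoth Canton, November 11, 2028, lies within the daylight-saving period (5 November 2028 – 28 April 2029), so Ishoth Canton is on daylight time, UTC−06:00.
03:28 UTC − 6h = 21:28 local (rolling into the previous day, 11 November 2028).

21:28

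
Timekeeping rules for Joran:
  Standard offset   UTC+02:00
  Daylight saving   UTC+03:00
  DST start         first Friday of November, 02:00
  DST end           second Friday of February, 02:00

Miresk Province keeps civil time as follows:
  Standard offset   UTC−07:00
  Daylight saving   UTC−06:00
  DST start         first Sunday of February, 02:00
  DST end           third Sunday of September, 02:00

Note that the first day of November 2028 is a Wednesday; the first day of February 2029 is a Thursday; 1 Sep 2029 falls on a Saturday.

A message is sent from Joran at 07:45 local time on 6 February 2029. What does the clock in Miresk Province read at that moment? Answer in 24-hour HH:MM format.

1 November 2028 is a Wednesday, so the first Friday is November 3.
1 February 2029 is a Thursday, so the first Friday is February 2 and the second is February 9.
Daylight saving runs 3 November 2028 – 9 February 2029; 6 February 2029 is inside that window, so Joran is at UTC+03:00.
07:45 Joran − 3h = 04:45 UTC.
1 February 2029 is a Thursday, so the first Sunday is February 4.
1 September 2029 is a Saturday, so the first Sunday is September 2 and the third is September 16.
At the standard offset (UTC−07:00), 04:45 UTC − 7h = 21:45 Miresk Province standard time (rolling into the previous day, 5 February 2029).
Daylight saving runs 4 February – 16 September; the standard-time date in Miresk Province, 5 February 2029, is inside that window, so Miresk Province is at UTC−06:00.
04:45 UTC − 6h = 22:45 Miresk Province (rolling into the previous day, 5 February 2029).

22:45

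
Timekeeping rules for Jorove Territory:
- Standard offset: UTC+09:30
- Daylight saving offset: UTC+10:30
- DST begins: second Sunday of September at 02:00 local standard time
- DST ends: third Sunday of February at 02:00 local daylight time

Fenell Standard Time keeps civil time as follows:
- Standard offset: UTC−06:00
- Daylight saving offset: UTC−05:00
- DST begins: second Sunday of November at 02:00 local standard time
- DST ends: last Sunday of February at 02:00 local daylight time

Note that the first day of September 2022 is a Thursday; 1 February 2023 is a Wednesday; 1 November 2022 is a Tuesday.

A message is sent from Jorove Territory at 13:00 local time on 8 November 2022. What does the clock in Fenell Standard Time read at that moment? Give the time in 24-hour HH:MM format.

20:30

1 September 2022 is a Thursday, so the first Sunday is September 4 and the second is September 11.
1 February 2023 is a Wednesday, so the first Sunday is February 5 and the third is February 19.
8 November 2022 falls between 11 September 2022 and 19 February 2023, so daylight saving is in effect and Jorove Territory is at UTC+10:30.
13:00 Jorove Territory − 10h30m = 02:30 UTC.
1 November 2022 is a Tuesday, so the first Sunday is November 6 and the second is November 13.
1 February 2023 is a Wednesday, so Sundays fall on 5, 12, 19, 26; the last is February 26.
At the standard offset (UTC−06:00), 02:30 UTC − 6h = 20:30 Fenell Standard Time standard time (rolling into the previous day, 7 November 2022).
The standard-time date in Fenell Standard Time, 7 November 2022, does not fall between 13 November 2022 and 26 February 2023, so daylight saving is not in effect and Fenell Standard Time is at UTC−06:00.
02:30 UTC − 6h = 20:30 Fenell Standard Time (rolling into the previous day, 7 November 2022).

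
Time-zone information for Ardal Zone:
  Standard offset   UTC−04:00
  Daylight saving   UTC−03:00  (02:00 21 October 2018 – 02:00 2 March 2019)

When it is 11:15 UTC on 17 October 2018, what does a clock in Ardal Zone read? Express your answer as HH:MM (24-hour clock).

07:15

At the standard offset (UTC−04:00), 11:15 UTC − 4h = 07:15 Ardal Zone standard time.
Daylight saving runs 21 October 2018 – 2 March 2019; the standard-time date in Ardal Zone, 17 October 2018, is outside that window, so Ardal Zone is on standard time at UTC−04:00.
11:15 UTC − 4h = 07:15 local.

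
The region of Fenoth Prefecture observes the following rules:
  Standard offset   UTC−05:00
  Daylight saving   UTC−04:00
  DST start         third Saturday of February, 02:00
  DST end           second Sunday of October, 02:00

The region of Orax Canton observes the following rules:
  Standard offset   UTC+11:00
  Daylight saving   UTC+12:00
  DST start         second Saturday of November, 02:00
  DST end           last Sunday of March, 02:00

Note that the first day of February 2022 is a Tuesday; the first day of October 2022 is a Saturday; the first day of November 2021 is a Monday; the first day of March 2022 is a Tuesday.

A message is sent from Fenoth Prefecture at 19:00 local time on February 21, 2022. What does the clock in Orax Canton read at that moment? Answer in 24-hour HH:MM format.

1 February 2022 is a Tuesday, so the first Saturday is February 5 and the third is February 19.
1 October 2022 is a Saturday, so the first Sunday is October 2 and the second is October 9.
Daylight saving runs 19 February – 9 October; February 21, 2022 is inside that window, so Fenoth Prefecture is at UTC−04:00.
19:00 Fenoth Prefecture + 4h = 23:00 UTC.
1 November 2021 is a Monday, so the first Saturday is November 6 and the second is November 13.
1 March 2022 is a Tuesday, so Sundays fall on 6, 13, 20, 27; the last is March 27.
At the standard offset (UTC+11:00), 23:00 UTC + 11h = 10:00 Orax Canton standard time (rolling into the next day, 22 February 2022).
Daylight saving runs 13 November 2021 – 27 March 2022; the standard-time date in Orax Canton, February 22, 2022, is inside that window, so Orax Canton is at UTC+12:00.
23:00 UTC + 12h = 11:00 Orax Canton (rolling into the next day, 22 February 2022).

11:00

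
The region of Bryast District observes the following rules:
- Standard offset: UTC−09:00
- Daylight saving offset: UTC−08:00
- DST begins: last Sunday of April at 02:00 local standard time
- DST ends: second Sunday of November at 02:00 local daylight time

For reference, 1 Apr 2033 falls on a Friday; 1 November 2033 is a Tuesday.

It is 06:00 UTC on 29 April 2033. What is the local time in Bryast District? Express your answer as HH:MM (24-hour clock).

22:00

1 April 2033 is a Friday, so Sundays fall on 3, 10, 17, 24; the last is April 24.
1 November 2033 is a Tuesday, so the first Sunday is November 6 and the second is November 13.
At the standard offset (UTC−09:00), 06:00 UTC − 9h = 21:00 Bryast District standard time (rolling into the previous day, 28 April 2033).
Daylight saving runs 24 April – 13 November; the standard-time date in Bryast District, 28 April 2033, is inside that window, so Bryast District is at UTC−08:00.
06:00 UTC − 8h = 22:00 local (rolling into the previous day, 28 April 2033).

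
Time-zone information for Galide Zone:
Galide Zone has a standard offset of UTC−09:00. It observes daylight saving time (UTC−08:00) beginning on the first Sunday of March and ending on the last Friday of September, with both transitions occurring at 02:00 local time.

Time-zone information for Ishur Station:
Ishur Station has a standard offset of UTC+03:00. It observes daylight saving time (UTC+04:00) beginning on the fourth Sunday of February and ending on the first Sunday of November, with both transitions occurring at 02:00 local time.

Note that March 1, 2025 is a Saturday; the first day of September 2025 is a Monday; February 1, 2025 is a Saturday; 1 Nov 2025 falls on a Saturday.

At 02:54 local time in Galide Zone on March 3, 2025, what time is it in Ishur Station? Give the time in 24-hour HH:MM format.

1 March 2025 is a Saturday, so the first Sunday is March 2.
1 September 2025 is a Monday, so Fridays fall on 5, 12, 19, 26; the last is September 26.
March 3, 2025 falls between 2 March and 26 September, so daylight saving is in effect and Galide Zone is at UTC−08:00.
02:54 Galide Zone + 8h = 10:54 UTC.
1 February 2025 is a Saturday, so the first Sunday is February 2 and the fourth is February 23.
1 November 2025 is a Saturday, so the first Sunday is November 2.
At the standard offset (UTC+03:00), 10:54 UTC + 3h = 13:54 Ishur Station standard time.
The standard-time date in Ishur Station, March 3, 2025, lies within the daylight-saving period (23 February – 2 November), so Ishur Station is on daylight time, UTC+04:00.
10:54 UTC + 4h = 14:54 Ishur Station.

14:54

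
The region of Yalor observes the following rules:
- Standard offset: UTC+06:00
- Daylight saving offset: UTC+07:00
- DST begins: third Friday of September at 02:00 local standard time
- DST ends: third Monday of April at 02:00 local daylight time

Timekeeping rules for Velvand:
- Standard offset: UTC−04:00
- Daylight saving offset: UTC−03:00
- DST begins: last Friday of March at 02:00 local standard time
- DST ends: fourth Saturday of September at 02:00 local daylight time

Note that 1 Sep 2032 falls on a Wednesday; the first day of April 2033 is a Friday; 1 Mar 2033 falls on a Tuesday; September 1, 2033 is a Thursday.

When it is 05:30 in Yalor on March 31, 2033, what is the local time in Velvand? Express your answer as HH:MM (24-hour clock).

19:30

1 September 2032 is a Wednesday, so the first Friday is September 3 and the third is September 17.
1 April 2033 is a Friday, so the first Monday is April 4 and the third is April 18.
March 31, 2033 lies within the daylight-saving period (17 September 2032 – 18 April 2033), so Yalor is on daylight time, UTC+07:00.
05:30 Yalor − 7h = 22:30 UTC (rolling into the previous day, 30 March 2033).
1 March 2033 is a Tuesday, so Fridays fall on 4, 11, 18, 25; the last is March 25.
1 September 2033 is a Thursday, so the first Saturday is September 3 and the fourth is September 24.
At the standard offset (UTC−04:00), 22:30 UTC − 4h = 18:30 Velvand standard time.
The standard-time date in Velvand, March 30, 2033, lies within the daylight-saving period (25 March – 24 September), so Velvand is on daylight time, UTC−03:00.
22:30 UTC − 3h = 19:30 Velvand.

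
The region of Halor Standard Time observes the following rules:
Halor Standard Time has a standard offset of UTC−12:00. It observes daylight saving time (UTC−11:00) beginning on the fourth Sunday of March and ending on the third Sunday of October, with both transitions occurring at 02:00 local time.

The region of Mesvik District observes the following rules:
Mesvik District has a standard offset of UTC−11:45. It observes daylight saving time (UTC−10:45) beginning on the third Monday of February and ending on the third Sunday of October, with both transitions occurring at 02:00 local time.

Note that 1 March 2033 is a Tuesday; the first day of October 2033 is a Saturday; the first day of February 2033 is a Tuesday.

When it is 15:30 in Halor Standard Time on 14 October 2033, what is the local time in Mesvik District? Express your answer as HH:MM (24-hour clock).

1 March 2033 is a Tuesday, so the first Sunday is March 6 and the fourth is March 27.
1 October 2033 is a Saturday, so the first Sunday is October 2 and the third is October 16.
Daylight saving runs 27 March – 16 October; 14 October 2033 is inside that window, so Halor Standard Time is at UTC−11:00.
15:30 Halor Standard Time + 11h = 02:30 UTC (rolling into the next day, 15 October 2033).
1 February 2033 is a Tuesday, so the first Monday is February 7 and the third is February 21.
1 October 2033 is a Saturday, so the first Sunday is October 2 and the third is October 16.
At the standard offset (UTC−11:45), 02:30 UTC − 11h45m = 14:45 Mesvik District standard time (rolling into the previous day, 14 October 2033).
Daylight saving runs 21 February – 16 October; the standard-time date in Mesvik District, 14 October 2033, is inside that window, so Mesvik District is at UTC−10:45.
02:30 UTC − 10h45m = 15:45 Mesvik District (rolling into the previous day, 14 October 2033).

15:45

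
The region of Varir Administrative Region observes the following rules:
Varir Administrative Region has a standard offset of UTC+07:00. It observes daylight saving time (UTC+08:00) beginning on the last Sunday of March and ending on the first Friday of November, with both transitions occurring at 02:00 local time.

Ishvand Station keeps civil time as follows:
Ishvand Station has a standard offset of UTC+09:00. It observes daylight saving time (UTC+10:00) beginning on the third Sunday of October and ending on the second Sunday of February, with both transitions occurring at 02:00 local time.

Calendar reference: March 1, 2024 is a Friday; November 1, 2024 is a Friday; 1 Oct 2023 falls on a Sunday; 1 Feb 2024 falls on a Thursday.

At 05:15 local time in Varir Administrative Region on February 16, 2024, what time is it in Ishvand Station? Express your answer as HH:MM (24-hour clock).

1 March 2024 is a Friday, so Sundays fall on 3, 10, 17, 24, 31; the last is March 31.
1 November 2024 is a Friday, so the first Friday is November 1.
February 16, 2024 does not fall between 31 March and 1 November, so daylight saving is not in effect and Varir Administrative Region is at UTC+07:00.
05:15 Varir Administrative Region − 7h = 22:15 UTC (rolling into the previous day, 15 February 2024).
1 October 2023 is a Sunday, so the first Sunday is October 1 and the third is October 15.
1 February 2024 is a Thursday, so the first Sunday is February 4 and the second is February 11.
At the standard offset (UTC+09:00), 22:15 UTC + 9h = 07:15 Ishvand Station standard time (rolling into the next day, 16 February 2024).
The standard-time date in Ishvand Station, February 16, 2024, is outside the daylight-saving period (15 October 2023 – 11 February 2024), so Ishvand Station is on standard time, UTC+09:00.
22:15 UTC + 9h = 07:15 Ishvand Station (rolling into the next day, 16 February 2024).

07:15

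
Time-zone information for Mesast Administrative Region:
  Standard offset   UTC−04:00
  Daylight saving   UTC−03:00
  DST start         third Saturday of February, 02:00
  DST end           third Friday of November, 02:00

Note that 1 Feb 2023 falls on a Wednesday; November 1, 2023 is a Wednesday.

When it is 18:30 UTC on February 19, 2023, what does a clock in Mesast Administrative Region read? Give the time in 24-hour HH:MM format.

1 February 2023 is a Wednesday, so the first Saturday is February 4 and the third is February 18.
1 November 2023 is a Wednesday, so the first Friday is November 3 and the third is November 17.
At the standard offset (UTC−04:00), 18:30 UTC − 4h = 14:30 Mesast Administrative Region standard time.
The standard-time date in Mesast Administrative Region, February 19, 2023, lies within the daylight-saving period (18 February – 17 November), so Mesast Administrative Region is on daylight time, UTC−03:00.
18:30 UTC − 3h = 15:30 local.

15:30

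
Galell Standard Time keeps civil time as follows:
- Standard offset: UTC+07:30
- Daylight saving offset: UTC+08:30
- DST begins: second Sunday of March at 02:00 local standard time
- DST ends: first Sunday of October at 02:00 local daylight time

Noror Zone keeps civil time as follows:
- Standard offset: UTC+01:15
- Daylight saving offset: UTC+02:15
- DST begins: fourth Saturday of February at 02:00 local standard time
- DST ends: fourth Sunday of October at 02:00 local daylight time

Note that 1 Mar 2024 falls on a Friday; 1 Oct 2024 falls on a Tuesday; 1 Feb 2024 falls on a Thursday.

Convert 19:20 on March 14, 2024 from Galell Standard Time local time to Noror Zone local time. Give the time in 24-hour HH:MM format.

13:05

1 March 2024 is a Friday, so the first Sunday is March 3 and the second is March 10.
1 October 2024 is a Tuesday, so the first Sunday is October 6.
Daylight saving runs 10 March – 6 October; March 14, 2024 is inside that window, so Galell Standard Time is at UTC+08:30.
19:20 Galell Standard Time − 8h30m = 10:50 UTC.
1 February 2024 is a Thursday, so the first Saturday is February 3 and the fourth is February 24.
1 October 2024 is a Tuesday, so the first Sunday is October 6 and the fourth is October 27.
At the standard offset (UTC+01:15), 10:50 UTC + 1h15m = 12:05 Noror Zone standard time.
The standard-time date in Noror Zone, March 14, 2024, falls between 24 February and 27 October, so daylight saving is in effect and Noror Zone is at UTC+02:15.
10:50 UTC + 2h15m = 13:05 Noror Zone.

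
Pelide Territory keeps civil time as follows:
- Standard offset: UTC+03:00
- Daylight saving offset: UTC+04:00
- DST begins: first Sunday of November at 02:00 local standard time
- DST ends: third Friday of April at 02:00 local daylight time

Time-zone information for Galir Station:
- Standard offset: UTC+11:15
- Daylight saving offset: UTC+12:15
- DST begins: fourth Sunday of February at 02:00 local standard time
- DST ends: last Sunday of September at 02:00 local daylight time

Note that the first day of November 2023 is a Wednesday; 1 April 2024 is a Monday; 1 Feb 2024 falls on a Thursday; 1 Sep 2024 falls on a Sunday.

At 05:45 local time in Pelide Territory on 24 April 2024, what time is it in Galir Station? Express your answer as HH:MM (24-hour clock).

1 November 2023 is a Wednesday, so the first Sunday is November 5.
1 April 2024 is a Monday, so the first Friday is April 5 and the third is April 19.
24 April 2024 is outside the daylight-saving period (5 November 2023 – 19 April 2024), so Pelide Territory is on standard time, UTC+03:00.
05:45 Pelide Territory − 3h = 02:45 UTC.
1 February 2024 is a Thursday, so the first Sunday is February 4 and the fourth is February 25.
1 September 2024 is a Sunday, so Sundays fall on 1, 8, 15, 22, 29; the last is September 29.
At the standard offset (UTC+11:15), 02:45 UTC + 11h15m = 14:00 Galir Station standard time.
The standard-time date in Galir Station, 24 April 2024, falls between 25 February and 29 September, so daylight saving is in effect and Galir Station is at UTC+12:15.
02:45 UTC + 12h15m = 15:00 Galir Station.

15:00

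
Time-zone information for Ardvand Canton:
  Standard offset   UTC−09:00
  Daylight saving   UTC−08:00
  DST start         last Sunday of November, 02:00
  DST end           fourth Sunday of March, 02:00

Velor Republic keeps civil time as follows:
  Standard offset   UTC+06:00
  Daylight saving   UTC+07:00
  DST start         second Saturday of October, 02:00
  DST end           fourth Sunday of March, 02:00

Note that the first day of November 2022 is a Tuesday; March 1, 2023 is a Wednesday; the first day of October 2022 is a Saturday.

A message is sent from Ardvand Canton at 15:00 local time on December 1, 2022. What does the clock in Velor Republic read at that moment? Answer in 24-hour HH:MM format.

06:00

1 November 2022 is a Tuesday, so Sundays fall on 6, 13, 20, 27; the last is November 27.
1 March 2023 is a Wednesday, so the first Sunday is March 5 and the fourth is March 26.
December 1, 2022 lies within the daylight-saving period (27 November 2022 – 26 March 2023), so Ardvand Canton is on daylight time, UTC−08:00.
15:00 Ardvand Canton + 8h = 23:00 UTC.
1 October 2022 is a Saturday, so the first Saturday is October 1 and the second is October 8.
1 March 2023 is a Wednesday, so the first Sunday is March 5 and the fourth is March 26.
At the standard offset (UTC+06:00), 23:00 UTC + 6h = 05:00 Velor Republic standard time (rolling into the next day, 2 December 2022).
The standard-time date in Velor Republic, December 2, 2022, falls between 8 October 2022 and 26 March 2023, so daylight saving is in effect and Velor Republic is at UTC+07:00.
23:00 UTC + 7h = 06:00 Velor Republic (rolling into the next day, 2 December 2022).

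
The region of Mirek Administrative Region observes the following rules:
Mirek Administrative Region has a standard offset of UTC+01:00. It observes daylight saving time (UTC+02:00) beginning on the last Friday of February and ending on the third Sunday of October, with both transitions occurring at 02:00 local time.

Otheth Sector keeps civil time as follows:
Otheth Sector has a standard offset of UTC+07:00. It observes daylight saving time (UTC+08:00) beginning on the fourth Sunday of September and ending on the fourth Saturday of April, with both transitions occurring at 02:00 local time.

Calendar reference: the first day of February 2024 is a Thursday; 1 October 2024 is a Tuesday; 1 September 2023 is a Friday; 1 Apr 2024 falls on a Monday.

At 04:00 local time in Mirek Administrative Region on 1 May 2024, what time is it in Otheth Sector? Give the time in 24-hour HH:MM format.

09:00

1 February 2024 is a Thursday, so Fridays fall on 2, 9, 16, 23; the last is February 23.
1 October 2024 is a Tuesday, so the first Sunday is October 6 and the third is October 20.
1 May 2024 falls between 23 February and 20 October, so daylight saving is in effect and Mirek Administrative Region is at UTC+02:00.
04:00 Mirek Administrative Region − 2h = 02:00 UTC.
1 September 2023 is a Friday, so the first Sunday is September 3 and the fourth is September 24.
1 April 2024 is a Monday, so the first Saturday is April 6 and the fourth is April 27.
At the standard offset (UTC+07:00), 02:00 UTC + 7h = 09:00 Otheth Sector standard time.
The standard-time date in Otheth Sector, 1 May 2024, is outside the daylight-saving period (24 September 2023 – 27 April 2024), so Otheth Sector is on standard time, UTC+07:00.
02:00 UTC + 7h = 09:00 Otheth Sector.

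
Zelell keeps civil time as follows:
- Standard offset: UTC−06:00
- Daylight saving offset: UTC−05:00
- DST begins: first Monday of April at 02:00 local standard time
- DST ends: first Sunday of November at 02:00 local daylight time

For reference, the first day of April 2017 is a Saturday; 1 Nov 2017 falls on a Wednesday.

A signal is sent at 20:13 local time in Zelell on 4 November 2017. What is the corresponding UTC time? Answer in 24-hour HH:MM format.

01:13

1 April 2017 is a Saturday, so the first Monday is April 3.
1 November 2017 is a Wednesday, so the first Sunday is November 5.
Daylight saving runs 3 April – 5 November; 4 November 2017 is inside that window, so Zelell is at UTC−05:00.
20:13 local + 5h = 01:13 UTC (rolling into the next day, 5 November 2017).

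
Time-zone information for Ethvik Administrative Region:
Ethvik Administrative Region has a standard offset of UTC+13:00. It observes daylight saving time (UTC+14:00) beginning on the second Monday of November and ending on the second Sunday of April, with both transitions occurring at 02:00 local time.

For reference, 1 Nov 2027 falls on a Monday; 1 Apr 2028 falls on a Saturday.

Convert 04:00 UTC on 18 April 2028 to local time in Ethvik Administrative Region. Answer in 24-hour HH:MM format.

1 November 2027 is a Monday, so the first Monday is November 1 and the second is November 8.
1 April 2028 is a Saturday, so the first Sunday is April 2 and the second is April 9.
At the standard offset (UTC+13:00), 04:00 UTC + 13h = 17:00 Ethvik Administrative Region standard time.
The standard-time date in Ethvik Administrative Region, 18 April 2028, is outside the daylight-saving period (8 November 2027 – 9 April 2028), so Ethvik Administrative Region is on standard time, UTC+13:00.
04:00 UTC + 13h = 17:00 local.

17:00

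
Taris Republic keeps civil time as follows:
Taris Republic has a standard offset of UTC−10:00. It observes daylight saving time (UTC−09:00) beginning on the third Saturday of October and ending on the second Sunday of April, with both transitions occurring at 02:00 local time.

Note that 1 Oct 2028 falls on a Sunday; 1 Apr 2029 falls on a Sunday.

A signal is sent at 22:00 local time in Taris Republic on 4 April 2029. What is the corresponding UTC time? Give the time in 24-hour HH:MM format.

07:00

1 October 2028 is a Sunday, so the first Saturday is October 7 and the third is October 21.
1 April 2029 is a Sunday, so the first Sunday is April 1 and the second is April 8.
4 April 2029 lies within the daylight-saving period (21 October 2028 – 8 April 2029), so Taris Republic is on daylight time, UTC−09:00.
22:00 local + 9h = 07:00 UTC (rolling into the next day, 5 April 2029).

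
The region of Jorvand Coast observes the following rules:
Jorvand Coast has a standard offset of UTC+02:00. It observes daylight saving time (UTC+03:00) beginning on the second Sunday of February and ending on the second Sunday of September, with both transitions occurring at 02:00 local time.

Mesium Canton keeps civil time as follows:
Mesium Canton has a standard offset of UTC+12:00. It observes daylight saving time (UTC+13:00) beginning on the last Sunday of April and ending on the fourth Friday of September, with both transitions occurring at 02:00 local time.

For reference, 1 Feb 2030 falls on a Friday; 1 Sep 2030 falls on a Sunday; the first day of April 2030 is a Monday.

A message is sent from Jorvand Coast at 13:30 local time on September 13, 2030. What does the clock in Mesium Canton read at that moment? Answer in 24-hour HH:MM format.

00:30

1 February 2030 is a Friday, so the first Sunday is February 3 and the second is February 10.
1 September 2030 is a Sunday, so the first Sunday is September 1 and the second is September 8.
September 13, 2030 does not fall between 10 February and 8 September, so daylight saving is not in effect and Jorvand Coast is at UTC+02:00.
13:30 Jorvand Coast − 2h = 11:30 UTC.
1 April 2030 is a Monday, so Sundays fall on 7, 14, 21, 28; the last is April 28.
1 September 2030 is a Sunday, so the first Friday is September 6 and the fourth is September 27.
At the standard offset (UTC+12:00), 11:30 UTC + 12h = 23:30 Mesium Canton standard time.
Daylight saving runs 28 April – 27 September; the standard-time date in Mesium Canton, September 13, 2030, is inside that window, so Mesium Canton is at UTC+13:00.
11:30 UTC + 13h = 00:30 Mesium Canton (rolling into the next day, 14 September 2030).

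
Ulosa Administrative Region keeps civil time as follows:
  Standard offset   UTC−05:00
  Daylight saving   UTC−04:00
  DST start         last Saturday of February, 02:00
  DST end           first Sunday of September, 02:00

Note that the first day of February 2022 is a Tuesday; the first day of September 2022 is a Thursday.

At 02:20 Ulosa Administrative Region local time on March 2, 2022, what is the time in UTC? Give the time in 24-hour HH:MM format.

06:20

1 February 2022 is a Tuesday, so Saturdays fall on 5, 12, 19, 26; the last is February 26.
1 September 2022 is a Thursday, so the first Sunday is September 4.
March 2, 2022 falls between 26 February and 4 September, so daylight saving is in effect and Ulosa Administrative Region is at UTC−04:00.
02:20 local + 4h = 06:20 UTC.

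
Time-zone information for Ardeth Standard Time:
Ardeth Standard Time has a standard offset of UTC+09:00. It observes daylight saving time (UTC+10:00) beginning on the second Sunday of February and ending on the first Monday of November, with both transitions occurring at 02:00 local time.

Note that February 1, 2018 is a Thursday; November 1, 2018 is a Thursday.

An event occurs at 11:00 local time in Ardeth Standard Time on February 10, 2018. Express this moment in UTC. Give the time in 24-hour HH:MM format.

1 February 2018 is a Thursday, so the first Sunday is February 4 and the second is February 11.
1 November 2018 is a Thursday, so the first Monday is November 5.
February 10, 2018 is outside the daylight-saving period (11 February – 5 November), so Ardeth Standard Time is on standard time, UTC+09:00.
11:00 local − 9h = 02:00 UTC.

02:00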